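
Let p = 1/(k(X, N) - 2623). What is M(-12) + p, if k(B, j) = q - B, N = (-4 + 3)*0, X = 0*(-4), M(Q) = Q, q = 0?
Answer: -31477/2623 ≈ -12.000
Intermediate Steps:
X = 0
N = 0 (N = -1*0 = 0)
k(B, j) = -B (k(B, j) = 0 - B = -B)
p = -1/2623 (p = 1/(-1*0 - 2623) = 1/(0 - 2623) = 1/(-2623) = -1/2623 ≈ -0.00038124)
M(-12) + p = -12 - 1/2623 = -31477/2623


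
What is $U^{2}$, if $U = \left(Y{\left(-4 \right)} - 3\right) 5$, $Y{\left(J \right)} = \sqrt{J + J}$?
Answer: $25 - 300 i \sqrt{2} \approx 25.0 - 424.26 i$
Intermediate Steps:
$Y{\left(J \right)} = \sqrt{2} \sqrt{J}$ ($Y{\left(J \right)} = \sqrt{2 J} = \sqrt{2} \sqrt{J}$)
$U = -15 + 10 i \sqrt{2}$ ($U = \left(\sqrt{2} \sqrt{-4} - 3\right) 5 = \left(\sqrt{2} \cdot 2 i - 3\right) 5 = \left(2 i \sqrt{2} - 3\right) 5 = \left(-3 + 2 i \sqrt{2}\right) 5 = -15 + 10 i \sqrt{2} \approx -15.0 + 14.142 i$)
$U^{2} = \left(-15 + 10 i \sqrt{2}\right)^{2}$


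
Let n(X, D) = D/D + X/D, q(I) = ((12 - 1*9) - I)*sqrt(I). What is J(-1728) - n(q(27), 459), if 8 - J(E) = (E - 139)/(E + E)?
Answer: 22325/3456 + 8*sqrt(3)/51 ≈ 6.7315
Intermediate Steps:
q(I) = sqrt(I)*(3 - I) (q(I) = ((12 - 9) - I)*sqrt(I) = (3 - I)*sqrt(I) = sqrt(I)*(3 - I))
J(E) = 8 - (-139 + E)/(2*E) (J(E) = 8 - (E - 139)/(E + E) = 8 - (-139 + E)/(2*E))
n(X, D) = 1 + X/D
J(-1728) - n(q(27), 459) = (1/2)*(139 + 15*(-1728))/(-1728) - (459 + sqrt(27)*(3 - 1*27))/459 = (1/2)*(-1/1728)*(139 - 25920) - (459 + (3*sqrt(3))*(3 - 27))/459 = (1/2)*(-1/1728)*(-25781) - (459 + (3*sqrt(3))*(-24))/459 = 25781/3456 - (459 - 72*sqrt(3))/459 = 25781/3456 - (1 - 8*sqrt(3)/51) = 25781/3456 + (-1 + 8*sqrt(3)/51) = 22325/3456 + 8*sqrt(3)/51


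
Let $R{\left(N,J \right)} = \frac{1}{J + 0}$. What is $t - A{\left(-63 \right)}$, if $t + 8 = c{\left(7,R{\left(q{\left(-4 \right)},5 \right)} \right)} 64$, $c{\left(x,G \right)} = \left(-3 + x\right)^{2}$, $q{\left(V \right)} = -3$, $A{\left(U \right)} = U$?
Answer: $1079$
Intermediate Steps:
$R{\left(N,J \right)} = \frac{1}{J}$
$t = 1016$ ($t = -8 + \left(-3 + 7\right)^{2} \cdot 64 = -8 + 4^{2} \cdot 64 = -8 + 16 \cdot 64 = -8 + 1024 = 1016$)
$t - A{\left(-63 \right)} = 1016 - -63 = 1016 + 63 = 1079$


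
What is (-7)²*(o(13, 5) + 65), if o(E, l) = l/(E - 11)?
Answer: 6615/2 ≈ 3307.5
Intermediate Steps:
o(E, l) = l/(-11 + E)
(-7)²*(o(13, 5) + 65) = (-7)²*(5/(-11 + 13) + 65) = 49*(5/2 + 65) = 49*(135/2) = 6615/2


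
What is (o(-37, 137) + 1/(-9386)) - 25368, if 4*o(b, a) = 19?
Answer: -476118931/18772 ≈ -25363.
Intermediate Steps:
o(b, a) = 19/4 (o(b, a) = (¼)*19 = 19/4)
(o(-37, 137) + 1/(-9386)) - 25368 = (19/4 + 1/(-9386)) - 25368 = (19/4 - 1/9386) - 25368 = 89165/18772 - 25368 = -476118931/18772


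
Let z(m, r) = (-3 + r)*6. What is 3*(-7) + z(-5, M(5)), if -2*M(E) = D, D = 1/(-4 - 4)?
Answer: -309/8 ≈ -38.625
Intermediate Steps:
D = -⅛ (D = 1/(-8) = -⅛ ≈ -0.12500)
M(E) = 1/16 (M(E) = -½*(-⅛) = 1/16)
z(m, r) = -18 + 6*r
3*(-7) + z(-5, M(5)) = 3*(-7) + (-18 + 6*(1/16)) = -21 + (-18 + 3/8) = -21 - 141/8 = -309/8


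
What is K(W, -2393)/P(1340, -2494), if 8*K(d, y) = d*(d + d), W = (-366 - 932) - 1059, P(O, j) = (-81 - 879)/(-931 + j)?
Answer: 3805482565/768 ≈ 4.9551e+6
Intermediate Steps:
P(O, j) = -960/(-931 + j)
W = -2357 (W = -1298 - 1059 = -2357)
K(d, y) = d²/4 (K(d, y) = (d*(d + d))/8 = (d*(2*d))/8 = (2*d²)/8 = d²/4)
K(W, -2393)/P(1340, -2494) = ((¼)*(-2357)²)/((-960/(-931 - 2494))) = ((¼)*5555449)/((-960/(-3425))) = 5555449/(4*((-960*(-1/3425)))) = 5555449/(4*(192/685)) = (5555449/4)*(685/192) = 3805482565/768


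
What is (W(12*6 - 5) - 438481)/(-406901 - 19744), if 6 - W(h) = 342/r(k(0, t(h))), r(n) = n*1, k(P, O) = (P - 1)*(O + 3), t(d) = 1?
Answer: 876779/853290 ≈ 1.0275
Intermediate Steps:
k(P, O) = (-1 + P)*(3 + O)
r(n) = n
W(h) = 183/2 (W(h) = 6 - 342/(-3 - 1*1 + 3*0 + 1*0) = 6 - 342/(-3 - 1 + 0 + 0) = 6 - 342/(-4) = 6 - 342*(-1)/4 = 6 - 1*(-171/2) = 6 + 171/2 = 183/2)
(W(12*6 - 5) - 438481)/(-406901 - 19744) = (183/2 - 438481)/(-406901 - 19744) = -876779/2/(-426645) = -876779/2*(-1/426645) = 876779/853290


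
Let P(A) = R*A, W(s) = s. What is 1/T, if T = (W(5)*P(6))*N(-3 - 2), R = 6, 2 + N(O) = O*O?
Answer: 1/4140 ≈ 0.00024155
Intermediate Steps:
N(O) = -2 + O² (N(O) = -2 + O*O = -2 + O²)
P(A) = 6*A
T = 4140 (T = (5*(6*6))*(-2 + (-3 - 2)²) = (5*36)*(-2 + (-5)²) = 180*(-2 + 25) = 180*23 = 4140)
1/T = 1/4140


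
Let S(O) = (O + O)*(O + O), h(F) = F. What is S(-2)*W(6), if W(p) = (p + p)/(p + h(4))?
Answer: 96/5 ≈ 19.200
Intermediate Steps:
S(O) = 4*O² (S(O) = (2*O)*(2*O) = 4*O²)
W(p) = 2*p/(4 + p) (W(p) = (p + p)/(p + 4) = (2*p)/(4 + p) = 2*p/(4 + p))
S(-2)*W(6) = (4*(-2)²)*(2*6/(4 + 6)) = (4*4)*(2*6/10) = 16*(2*6*(⅒)) = 16*(6/5) = 96/5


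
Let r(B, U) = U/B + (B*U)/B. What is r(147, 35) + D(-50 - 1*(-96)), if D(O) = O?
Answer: 1706/21 ≈ 81.238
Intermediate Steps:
r(B, U) = U + U/B (r(B, U) = U/B + U = U + U/B)
r(147, 35) + D(-50 - 1*(-96)) = (35 + 35/147) + (-50 - 1*(-96)) = (35 + 35*(1/147)) + (-50 + 96) = (35 + 5/21) + 46 = 740/21 + 46 = 1706/21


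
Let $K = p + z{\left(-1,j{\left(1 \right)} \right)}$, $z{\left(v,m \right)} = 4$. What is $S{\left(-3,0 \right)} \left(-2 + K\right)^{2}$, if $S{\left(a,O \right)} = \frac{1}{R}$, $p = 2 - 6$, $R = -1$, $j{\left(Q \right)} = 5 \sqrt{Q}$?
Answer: $-4$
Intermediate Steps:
$p = -4$ ($p = 2 - 6 = -4$)
$S{\left(a,O \right)} = -1$ ($S{\left(a,O \right)} = \frac{1}{-1} = -1$)
$K = 0$ ($K = -4 + 4 = 0$)
$S{\left(-3,0 \right)} \left(-2 + K\right)^{2} = - \left(-2 + 0\right)^{2} = - \left(-2\right)^{2} = \left(-1\right) 4 = -4$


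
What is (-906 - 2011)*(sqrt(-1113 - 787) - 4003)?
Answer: 11676751 - 29170*I*sqrt(19) ≈ 1.1677e+7 - 1.2715e+5*I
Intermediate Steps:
(-906 - 2011)*(sqrt(-1113 - 787) - 4003) = -2917*(sqrt(-1900) - 4003) = -2917*(10*I*sqrt(19) - 4003) = -2917*(-4003 + 10*I*sqrt(19)) = 11676751 - 29170*I*sqrt(19)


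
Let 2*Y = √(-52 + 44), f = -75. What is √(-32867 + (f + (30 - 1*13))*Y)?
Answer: √(-32867 - 58*I*√2) ≈ 0.226 - 181.29*I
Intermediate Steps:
Y = I*√2 (Y = √(-52 + 44)/2 = √(-8)/2 = (2*I*√2)/2 = I*√2 ≈ 1.4142*I)
√(-32867 + (f + (30 - 1*13))*Y) = √(-32867 + (-75 + (30 - 1*13))*(I*√2)) = √(-32867 + (-75 + (30 - 13))*(I*√2)) = √(-32867 + (-75 + 17)*(I*√2)) = √(-32867 - 58*I*√2)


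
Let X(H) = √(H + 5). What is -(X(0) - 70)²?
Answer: -4905 + 140*√5 ≈ -4592.0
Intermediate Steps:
X(H) = √(5 + H)
-(X(0) - 70)² = -(√(5 + 0) - 70)² = -(√5 - 70)² = -(-70 + √5)²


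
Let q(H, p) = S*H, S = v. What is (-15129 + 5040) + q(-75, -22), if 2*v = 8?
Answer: -10389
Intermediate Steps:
v = 4 (v = (1/2)*8 = 4)
S = 4
q(H, p) = 4*H
(-15129 + 5040) + q(-75, -22) = (-15129 + 5040) + 4*(-75) = -10089 - 300 = -10389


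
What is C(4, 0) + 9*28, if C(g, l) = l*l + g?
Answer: 256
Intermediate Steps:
C(g, l) = g + l**2 (C(g, l) = l**2 + g = g + l**2)
C(4, 0) + 9*28 = (4 + 0**2) + 9*28 = (4 + 0) + 252 = 4 + 252 = 256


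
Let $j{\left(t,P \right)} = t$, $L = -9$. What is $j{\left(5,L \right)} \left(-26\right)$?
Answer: $-130$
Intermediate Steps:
$j{\left(5,L \right)} \left(-26\right) = 5 \left(-26\right) = -130$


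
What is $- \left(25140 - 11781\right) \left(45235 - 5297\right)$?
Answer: $-533531742$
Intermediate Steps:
$- \left(25140 - 11781\right) \left(45235 - 5297\right) = - 13359 \cdot 39938 = \left(-1\right) 533531742 = -533531742$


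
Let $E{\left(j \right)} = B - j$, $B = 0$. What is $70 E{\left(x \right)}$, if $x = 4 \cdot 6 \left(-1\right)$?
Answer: $1680$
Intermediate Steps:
$x = -24$ ($x = 24 \left(-1\right) = -24$)
$E{\left(j \right)} = - j$ ($E{\left(j \right)} = 0 - j = - j$)
$70 E{\left(x \right)} = 70 \left(\left(-1\right) \left(-24\right)\right) = 70 \cdot 24 = 1680$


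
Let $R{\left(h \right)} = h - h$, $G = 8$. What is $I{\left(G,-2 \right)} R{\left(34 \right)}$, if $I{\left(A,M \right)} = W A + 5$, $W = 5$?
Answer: $0$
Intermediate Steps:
$I{\left(A,M \right)} = 5 + 5 A$ ($I{\left(A,M \right)} = 5 A + 5 = 5 + 5 A$)
$R{\left(h \right)} = 0$
$I{\left(G,-2 \right)} R{\left(34 \right)} = \left(5 + 5 \cdot 8\right) 0 = \left(5 + 40\right) 0 = 45 \cdot 0 = 0$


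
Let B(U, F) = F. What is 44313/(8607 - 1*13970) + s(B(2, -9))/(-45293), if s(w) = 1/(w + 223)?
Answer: -429512709089/51981960826 ≈ -8.2627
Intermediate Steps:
s(w) = 1/(223 + w)
44313/(8607 - 1*13970) + s(B(2, -9))/(-45293) = 44313/(8607 - 1*13970) + 1/((223 - 9)*(-45293)) = 44313/(8607 - 13970) - 1/45293/214 = 44313/(-5363) + (1/214)*(-1/45293) = 44313*(-1/5363) - 1/9692702 = -44313/5363 - 1/9692702 = -429512709089/51981960826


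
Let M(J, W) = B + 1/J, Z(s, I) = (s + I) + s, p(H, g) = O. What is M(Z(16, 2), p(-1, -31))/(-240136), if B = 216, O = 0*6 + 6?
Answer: -565/628048 ≈ -0.00089961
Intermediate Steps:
O = 6 (O = 0 + 6 = 6)
p(H, g) = 6
Z(s, I) = I + 2*s (Z(s, I) = (I + s) + s = I + 2*s)
M(J, W) = 216 + 1/J
M(Z(16, 2), p(-1, -31))/(-240136) = (216 + 1/(2 + 2*16))/(-240136) = (216 + 1/(2 + 32))*(-1/240136) = (216 + 1/34)*(-1/240136) = (7345/34)*(-1/240136) = -565/628048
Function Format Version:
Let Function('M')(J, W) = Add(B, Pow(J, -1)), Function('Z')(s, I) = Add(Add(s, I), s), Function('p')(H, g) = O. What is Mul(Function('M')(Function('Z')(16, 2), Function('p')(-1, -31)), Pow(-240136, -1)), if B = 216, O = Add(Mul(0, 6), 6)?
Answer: Rational(-565, 628048) ≈ -0.00089961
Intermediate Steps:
O = 6 (O = Add(0, 6) = 6)
Function('p')(H, g) = 6
Function('Z')(s, I) = Add(I, Mul(2, s)) (Function('Z')(s, I) = Add(Add(I, s), s) = Add(I, Mul(2, s)))
Function('M')(J, W) = Add(216, Pow(J, -1))
Mul(Function('M')(Function('Z')(16, 2), Function('p')(-1, -31)), Pow(-240136, -1)) = Mul(Add(216, Pow(Add(2, Mul(2, 16)), -1)), Pow(-240136, -1)) = Mul(Add(216, Pow(Add(2, 32), -1)), Rational(-1, 240136)) = Mul(Add(216, Pow(34, -1)), Rational(-1, 240136)) = Mul(Add(216, Rational(1, 34)), Rational(-1, 240136)) = Mul(Rational(7345, 34), Rational(-1, 240136)) = Rational(-565, 628048)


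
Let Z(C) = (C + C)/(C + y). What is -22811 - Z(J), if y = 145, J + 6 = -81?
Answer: -22808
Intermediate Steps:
J = -87 (J = -6 - 81 = -87)
Z(C) = 2*C/(145 + C) (Z(C) = (C + C)/(C + 145) = (2*C)/(145 + C) = 2*C/(145 + C))
-22811 - Z(J) = -22811 - 2*(-87)/(145 - 87) = -22811 - 2*(-87)/58 = -22811 - 1*(-3) = -22811 + 3 = -22808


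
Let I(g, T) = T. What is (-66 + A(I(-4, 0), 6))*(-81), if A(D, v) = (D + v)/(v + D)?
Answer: 5265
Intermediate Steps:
A(D, v) = 1 (A(D, v) = (D + v)/(D + v) = 1)
(-66 + A(I(-4, 0), 6))*(-81) = (-66 + 1)*(-81) = -65*(-81) = 5265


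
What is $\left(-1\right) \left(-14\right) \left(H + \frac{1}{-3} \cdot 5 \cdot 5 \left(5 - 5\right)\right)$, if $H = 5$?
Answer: $70$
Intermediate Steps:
$\left(-1\right) \left(-14\right) \left(H + \frac{1}{-3} \cdot 5 \cdot 5 \left(5 - 5\right)\right) = \left(-1\right) \left(-14\right) \left(5 + \frac{1}{-3} \cdot 5 \cdot 5 \left(5 - 5\right)\right) = 14 \left(5 + \left(- \frac{1}{3}\right) 5 \cdot 5 \cdot 0\right) = 14 \left(5 - 0\right) = 14 \left(5 + 0\right) = 14 \cdot 5 = 70$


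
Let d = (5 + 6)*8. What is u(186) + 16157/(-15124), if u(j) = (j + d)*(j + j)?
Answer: 1541542915/15124 ≈ 1.0193e+5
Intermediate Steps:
d = 88 (d = 11*8 = 88)
u(j) = 2*j*(88 + j) (u(j) = (j + 88)*(j + j) = (88 + j)*(2*j) = 2*j*(88 + j))
u(186) + 16157/(-15124) = 2*186*(88 + 186) + 16157/(-15124) = 2*186*274 + 16157*(-1/15124) = 101928 - 16157/15124 = 1541542915/15124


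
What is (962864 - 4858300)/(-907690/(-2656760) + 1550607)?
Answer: -1034923854736/411959156101 ≈ -2.5122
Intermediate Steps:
(962864 - 4858300)/(-907690/(-2656760) + 1550607) = -3895436/(-907690*(-1/2656760) + 1550607) = -3895436/(90769/265676 + 1550607) = -3895436/411959156101/265676 = -3895436*265676/411959156101 = -1034923854736/411959156101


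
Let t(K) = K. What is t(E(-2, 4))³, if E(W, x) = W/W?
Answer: 1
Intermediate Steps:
E(W, x) = 1
t(E(-2, 4))³ = 1³ = 1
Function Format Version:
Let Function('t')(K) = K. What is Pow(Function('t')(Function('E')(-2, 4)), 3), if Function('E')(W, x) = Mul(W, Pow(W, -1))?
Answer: 1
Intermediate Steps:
Function('E')(W, x) = 1
Pow(Function('t')(Function('E')(-2, 4)), 3) = Pow(1, 3) = 1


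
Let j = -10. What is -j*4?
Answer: 40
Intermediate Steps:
-j*4 = -1*(-10)*4 = 10*4 = 40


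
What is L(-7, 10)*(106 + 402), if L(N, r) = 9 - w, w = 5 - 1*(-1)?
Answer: 1524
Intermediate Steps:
w = 6 (w = 5 + 1 = 6)
L(N, r) = 3 (L(N, r) = 9 - 1*6 = 9 - 6 = 3)
L(-7, 10)*(106 + 402) = 3*(106 + 402) = 3*508 = 1524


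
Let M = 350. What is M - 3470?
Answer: -3120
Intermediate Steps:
M - 3470 = 350 - 3470 = -3120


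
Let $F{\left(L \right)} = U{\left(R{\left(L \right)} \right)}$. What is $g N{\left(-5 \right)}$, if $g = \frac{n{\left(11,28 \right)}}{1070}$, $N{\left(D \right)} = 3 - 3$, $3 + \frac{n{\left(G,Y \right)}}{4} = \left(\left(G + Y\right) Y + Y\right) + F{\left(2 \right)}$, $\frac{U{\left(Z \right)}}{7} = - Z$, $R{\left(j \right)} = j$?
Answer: $0$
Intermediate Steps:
$U{\left(Z \right)} = - 7 Z$ ($U{\left(Z \right)} = 7 \left(- Z\right) = - 7 Z$)
$F{\left(L \right)} = - 7 L$
$n{\left(G,Y \right)} = -68 + 4 Y + 4 Y \left(G + Y\right)$ ($n{\left(G,Y \right)} = -12 + 4 \left(\left(\left(G + Y\right) Y + Y\right) - 14\right) = -12 + 4 \left(\left(Y \left(G + Y\right) + Y\right) - 14\right) = -12 + 4 \left(\left(Y + Y \left(G + Y\right)\right) - 14\right) = -12 + 4 \left(-14 + Y + Y \left(G + Y\right)\right) = -12 + \left(-56 + 4 Y + 4 Y \left(G + Y\right)\right) = -68 + 4 Y + 4 Y \left(G + Y\right)$)
$N{\left(D \right)} = 0$ ($N{\left(D \right)} = 3 - 3 = 0$)
$g = \frac{2206}{535}$ ($g = \frac{-68 + 4 \cdot 28 + 4 \cdot 28^{2} + 4 \cdot 11 \cdot 28}{1070} = \left(-68 + 112 + 4 \cdot 784 + 1232\right) \frac{1}{1070} = \left(-68 + 112 + 3136 + 1232\right) \frac{1}{1070} = 4412 \cdot \frac{1}{1070} = \frac{2206}{535} \approx 4.1234$)
$g N{\left(-5 \right)} = \frac{2206}{535} \cdot 0 = 0$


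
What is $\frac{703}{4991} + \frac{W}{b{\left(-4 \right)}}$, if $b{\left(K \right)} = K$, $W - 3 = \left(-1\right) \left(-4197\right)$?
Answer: $- \frac{5239847}{4991} \approx -1049.9$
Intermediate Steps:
$W = 4200$ ($W = 3 - -4197 = 3 + 4197 = 4200$)
$\frac{703}{4991} + \frac{W}{b{\left(-4 \right)}} = \frac{703}{4991} + \frac{4200}{-4} = 703 \cdot \frac{1}{4991} + 4200 \left(- \frac{1}{4}\right) = \frac{703}{4991} - 1050 = - \frac{5239847}{4991}$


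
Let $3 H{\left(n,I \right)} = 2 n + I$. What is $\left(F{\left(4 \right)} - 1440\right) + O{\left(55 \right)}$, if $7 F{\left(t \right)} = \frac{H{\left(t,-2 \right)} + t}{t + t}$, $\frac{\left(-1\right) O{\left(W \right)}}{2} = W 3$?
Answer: $- \frac{49557}{28} \approx -1769.9$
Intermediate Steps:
$H{\left(n,I \right)} = \frac{I}{3} + \frac{2 n}{3}$ ($H{\left(n,I \right)} = \frac{2 n + I}{3} = \frac{I + 2 n}{3} = \frac{I}{3} + \frac{2 n}{3}$)
$O{\left(W \right)} = - 6 W$ ($O{\left(W \right)} = - 2 W 3 = - 2 \cdot 3 W = - 6 W$)
$F{\left(t \right)} = \frac{- \frac{2}{3} + \frac{5 t}{3}}{14 t}$ ($F{\left(t \right)} = \frac{\left(\left(\frac{1}{3} \left(-2\right) + \frac{2 t}{3}\right) + t\right) \frac{1}{t + t}}{7} = \frac{\left(\left(- \frac{2}{3} + \frac{2 t}{3}\right) + t\right) \frac{1}{2 t}}{7} = \frac{\left(- \frac{2}{3} + \frac{5 t}{3}\right) \frac{1}{2 t}}{7} = \frac{\frac{1}{2} \frac{1}{t} \left(- \frac{2}{3} + \frac{5 t}{3}\right)}{7} = \frac{- \frac{2}{3} + \frac{5 t}{3}}{14 t}$)
$\left(F{\left(4 \right)} - 1440\right) + O{\left(55 \right)} = \left(\frac{-2 + 5 \cdot 4}{42 \cdot 4} - 1440\right) - 330 = \left(\frac{1}{42} \cdot \frac{1}{4} \left(-2 + 20\right) - 1440\right) - 330 = \left(\frac{1}{42} \cdot \frac{1}{4} \cdot 18 - 1440\right) - 330 = \left(\frac{3}{28} - 1440\right) - 330 = - \frac{40317}{28} - 330 = - \frac{49557}{28}$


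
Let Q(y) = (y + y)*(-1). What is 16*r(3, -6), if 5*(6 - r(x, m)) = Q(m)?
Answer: 288/5 ≈ 57.600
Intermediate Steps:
Q(y) = -2*y (Q(y) = (2*y)*(-1) = -2*y)
r(x, m) = 6 + 2*m/5 (r(x, m) = 6 - (-2)*m/5 = 6 + 2*m/5)
16*r(3, -6) = 16*(6 + (⅖)*(-6)) = 16*(6 - 12/5) = 16*(18/5) = 288/5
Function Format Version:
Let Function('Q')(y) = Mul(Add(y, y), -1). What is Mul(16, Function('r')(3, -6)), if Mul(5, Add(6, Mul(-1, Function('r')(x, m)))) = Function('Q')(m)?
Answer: Rational(288, 5) ≈ 57.600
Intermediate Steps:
Function('Q')(y) = Mul(-2, y) (Function('Q')(y) = Mul(Mul(2, y), -1) = Mul(-2, y))
Function('r')(x, m) = Add(6, Mul(Rational(2, 5), m)) (Function('r')(x, m) = Add(6, Mul(Rational(-1, 5), Mul(-2, m))) = Add(6, Mul(Rational(2, 5), m)))
Mul(16, Function('r')(3, -6)) = Mul(16, Add(6, Mul(Rational(2, 5), -6))) = Mul(16, Add(6, Rational(-12, 5))) = Mul(16, Rational(18, 5)) = Rational(288, 5)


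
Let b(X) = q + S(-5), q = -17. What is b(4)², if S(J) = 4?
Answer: 169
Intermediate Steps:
b(X) = -13 (b(X) = -17 + 4 = -13)
b(4)² = (-13)² = 169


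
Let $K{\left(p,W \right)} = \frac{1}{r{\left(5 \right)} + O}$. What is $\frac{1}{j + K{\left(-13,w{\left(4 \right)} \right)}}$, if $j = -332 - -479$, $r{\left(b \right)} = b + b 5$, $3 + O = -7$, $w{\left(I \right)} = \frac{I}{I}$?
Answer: $\frac{20}{2941} \approx 0.0068004$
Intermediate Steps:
$w{\left(I \right)} = 1$
$O = -10$ ($O = -3 - 7 = -10$)
$r{\left(b \right)} = 6 b$ ($r{\left(b \right)} = b + 5 b = 6 b$)
$K{\left(p,W \right)} = \frac{1}{20}$ ($K{\left(p,W \right)} = \frac{1}{6 \cdot 5 - 10} = \frac{1}{30 - 10} = \frac{1}{20}$)
$j = 147$ ($j = -332 + 479 = 147$)
$\frac{1}{j + K{\left(-13,w{\left(4 \right)} \right)}} = \frac{1}{147 + \frac{1}{20}} = \frac{1}{\frac{2941}{20}} = \frac{20}{2941}$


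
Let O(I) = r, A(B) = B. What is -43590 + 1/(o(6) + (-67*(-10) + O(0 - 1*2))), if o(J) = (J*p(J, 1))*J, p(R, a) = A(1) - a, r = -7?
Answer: -28900169/663 ≈ -43590.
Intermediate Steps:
O(I) = -7
p(R, a) = 1 - a
o(J) = 0 (o(J) = (J*(1 - 1*1))*J = (J*(1 - 1))*J = (J*0)*J = 0*J = 0)
-43590 + 1/(o(6) + (-67*(-10) + O(0 - 1*2))) = -43590 + 1/(0 + (-67*(-10) - 7)) = -43590 + 1/(0 + (670 - 7)) = -43590 + 1/(0 + 663) = -43590 + 1/663 = -28900169/663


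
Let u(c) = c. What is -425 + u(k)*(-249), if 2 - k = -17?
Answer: -5156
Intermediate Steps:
k = 19 (k = 2 - 1*(-17) = 2 + 17 = 19)
-425 + u(k)*(-249) = -425 + 19*(-249) = -425 - 4731 = -5156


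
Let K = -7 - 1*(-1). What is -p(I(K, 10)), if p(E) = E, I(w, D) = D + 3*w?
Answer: 8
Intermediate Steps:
K = -6 (K = -7 + 1 = -6)
-p(I(K, 10)) = -(10 + 3*(-6)) = -(10 - 18) = -1*(-8) = 8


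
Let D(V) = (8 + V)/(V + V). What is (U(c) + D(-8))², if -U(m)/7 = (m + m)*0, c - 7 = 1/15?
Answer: 0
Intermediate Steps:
c = 106/15 (c = 7 + 1/15 = 106/15 ≈ 7.0667)
D(V) = (8 + V)/(2*V) (D(V) = (8 + V)/((2*V)) = (8 + V)*(1/(2*V)) = (8 + V)/(2*V))
U(m) = 0 (U(m) = -7*(m + m)*0 = -7*2*m*0 = -7*0 = 0)
(U(c) + D(-8))² = (0 + (½)*(8 - 8)/(-8))² = (0 + (½)*(-⅛)*0)² = (0 + 0)² = 0² = 0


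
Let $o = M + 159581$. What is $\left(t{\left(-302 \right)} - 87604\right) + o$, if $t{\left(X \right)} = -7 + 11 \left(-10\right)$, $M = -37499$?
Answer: $34361$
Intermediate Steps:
$t{\left(X \right)} = -117$ ($t{\left(X \right)} = -7 - 110 = -117$)
$o = 122082$ ($o = -37499 + 159581 = 122082$)
$\left(t{\left(-302 \right)} - 87604\right) + o = \left(-117 - 87604\right) + 122082 = -87721 + 122082 = 34361$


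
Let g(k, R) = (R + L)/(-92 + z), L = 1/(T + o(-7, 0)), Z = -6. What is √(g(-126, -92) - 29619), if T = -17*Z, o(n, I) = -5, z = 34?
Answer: I*√937446714446/5626 ≈ 172.1*I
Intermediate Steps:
T = 102 (T = -17*(-6) = 102)
L = 1/97 (L = 1/(102 - 5) = 1/97 ≈ 0.010309)
g(k, R) = -1/5626 - R/58 (g(k, R) = (R + 1/97)/(-92 + 34) = (1/97 + R)/(-58) = (1/97 + R)*(-1/58) = -1/5626 - R/58)
√(g(-126, -92) - 29619) = √((-1/5626 - 1/58*(-92)) - 29619) = √((-1/5626 + 46/29) - 29619) = √(8923/5626 - 29619) = √(-166627571/5626) = I*√937446714446/5626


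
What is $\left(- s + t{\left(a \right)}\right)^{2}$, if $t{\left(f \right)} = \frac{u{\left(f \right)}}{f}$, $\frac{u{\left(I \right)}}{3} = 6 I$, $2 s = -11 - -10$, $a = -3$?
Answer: $\frac{1369}{4} \approx 342.25$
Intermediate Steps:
$s = - \frac{1}{2}$ ($s = \frac{-11 - -10}{2} = \frac{-11 + 10}{2} = \frac{1}{2} \left(-1\right) = - \frac{1}{2} \approx -0.5$)
$u{\left(I \right)} = 18 I$ ($u{\left(I \right)} = 3 \cdot 6 I = 18 I$)
$t{\left(f \right)} = 18$ ($t{\left(f \right)} = \frac{18 f}{f} = 18$)
$\left(- s + t{\left(a \right)}\right)^{2} = \left(\left(-1\right) \left(- \frac{1}{2}\right) + 18\right)^{2} = \left(\frac{1}{2} + 18\right)^{2} = \left(\frac{37}{2}\right)^{2} = \frac{1369}{4}$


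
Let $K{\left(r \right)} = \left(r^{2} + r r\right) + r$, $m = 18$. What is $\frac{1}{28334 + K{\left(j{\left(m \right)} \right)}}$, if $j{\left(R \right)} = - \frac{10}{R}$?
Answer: $\frac{81}{2295059} \approx 3.5293 \cdot 10^{-5}$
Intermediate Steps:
$K{\left(r \right)} = r + 2 r^{2}$ ($K{\left(r \right)} = \left(r^{2} + r^{2}\right) + r = 2 r^{2} + r = r + 2 r^{2}$)
$\frac{1}{28334 + K{\left(j{\left(m \right)} \right)}} = \frac{1}{28334 + - \frac{10}{18} \left(1 + 2 \left(- \frac{10}{18}\right)\right)} = \frac{1}{28334 + \left(-10\right) \frac{1}{18} \left(1 + 2 \left(\left(-10\right) \frac{1}{18}\right)\right)} = \frac{1}{28334 - \frac{5 \left(1 + 2 \left(- \frac{5}{9}\right)\right)}{9}} = \frac{1}{28334 - \frac{5 \left(1 - \frac{10}{9}\right)}{9}} = \frac{1}{28334 - - \frac{5}{81}} = \frac{1}{28334 + \frac{5}{81}} = \frac{1}{\frac{2295059}{81}} = \frac{81}{2295059}$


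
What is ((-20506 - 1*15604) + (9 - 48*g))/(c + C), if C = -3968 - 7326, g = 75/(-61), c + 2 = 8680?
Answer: 2198561/159576 ≈ 13.778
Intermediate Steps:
c = 8678 (c = -2 + 8680 = 8678)
g = -75/61 (g = 75*(-1/61) = -75/61 ≈ -1.2295)
C = -11294
((-20506 - 1*15604) + (9 - 48*g))/(c + C) = ((-20506 - 1*15604) + (9 - 48*(-75/61)))/(8678 - 11294) = ((-20506 - 15604) + (9 + 3600/61))/(-2616) = (-36110 + 4149/61)*(-1/2616) = -2198561/61*(-1/2616) = 2198561/159576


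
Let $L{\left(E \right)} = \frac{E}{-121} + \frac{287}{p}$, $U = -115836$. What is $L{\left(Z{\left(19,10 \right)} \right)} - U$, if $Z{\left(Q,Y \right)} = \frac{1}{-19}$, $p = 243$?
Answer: $\frac{64713252308}{558657} \approx 1.1584 \cdot 10^{5}$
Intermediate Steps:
$Z{\left(Q,Y \right)} = - \frac{1}{19}$
$L{\left(E \right)} = \frac{287}{243} - \frac{E}{121}$ ($L{\left(E \right)} = \frac{E}{-121} + \frac{287}{243} = E \left(- \frac{1}{121}\right) + 287 \cdot \frac{1}{243} = - \frac{E}{121} + \frac{287}{243} = \frac{287}{243} - \frac{E}{121}$)
$L{\left(Z{\left(19,10 \right)} \right)} - U = \left(\frac{287}{243} - - \frac{1}{2299}\right) - -115836 = \left(\frac{287}{243} + \frac{1}{2299}\right) + 115836 = \frac{660056}{558657} + 115836 = \frac{64713252308}{558657}$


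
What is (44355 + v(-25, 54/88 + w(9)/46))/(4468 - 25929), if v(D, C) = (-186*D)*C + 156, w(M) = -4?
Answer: -23761791/10859266 ≈ -2.1882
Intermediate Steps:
v(D, C) = 156 - 186*C*D (v(D, C) = -186*C*D + 156 = 156 - 186*C*D)
(44355 + v(-25, 54/88 + w(9)/46))/(4468 - 25929) = (44355 + (156 - 186*(54/88 - 4/46)*(-25)))/(4468 - 25929) = (44355 + (156 - 186*(54*(1/88) - 4*1/46)*(-25)))/(-21461) = (44355 + (156 - 186*(27/44 - 2/23)*(-25)))*(-1/21461) = (44355 + (156 - 186*533/1012*(-25)))*(-1/21461) = (44355 + (156 + 1239225/506))*(-1/21461) = (44355 + 1318161/506)*(-1/21461) = (23761791/506)*(-1/21461) = -23761791/10859266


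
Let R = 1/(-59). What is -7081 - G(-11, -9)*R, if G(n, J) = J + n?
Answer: -417799/59 ≈ -7081.3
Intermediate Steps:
R = -1/59 ≈ -0.016949
-7081 - G(-11, -9)*R = -7081 - (-9 - 11)*(-1)/59 = -7081 - (-20)*(-1)/59 = -7081 - 1*20/59 = -7081 - 20/59 = -417799/59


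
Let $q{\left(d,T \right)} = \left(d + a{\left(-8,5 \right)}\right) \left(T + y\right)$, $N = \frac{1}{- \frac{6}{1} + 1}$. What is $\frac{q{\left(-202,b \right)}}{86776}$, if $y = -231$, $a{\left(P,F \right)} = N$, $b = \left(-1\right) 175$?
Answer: $\frac{205233}{216940} \approx 0.94604$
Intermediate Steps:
$b = -175$
$N = - \frac{1}{5}$ ($N = \frac{1}{\left(-6\right) 1 + 1} = \frac{1}{-6 + 1} = \frac{1}{-5} = - \frac{1}{5} \approx -0.2$)
$a{\left(P,F \right)} = - \frac{1}{5}$
$q{\left(d,T \right)} = \left(-231 + T\right) \left(- \frac{1}{5} + d\right)$ ($q{\left(d,T \right)} = \left(d - \frac{1}{5}\right) \left(T - 231\right) = \left(- \frac{1}{5} + d\right) \left(-231 + T\right) = \left(-231 + T\right) \left(- \frac{1}{5} + d\right)$)
$\frac{q{\left(-202,b \right)}}{86776} = \frac{\frac{231}{5} - -46662 - -35 - -35350}{86776} = \left(\frac{231}{5} + 46662 + 35 + 35350\right) \frac{1}{86776} = \frac{410466}{5} \cdot \frac{1}{86776} = \frac{205233}{216940}$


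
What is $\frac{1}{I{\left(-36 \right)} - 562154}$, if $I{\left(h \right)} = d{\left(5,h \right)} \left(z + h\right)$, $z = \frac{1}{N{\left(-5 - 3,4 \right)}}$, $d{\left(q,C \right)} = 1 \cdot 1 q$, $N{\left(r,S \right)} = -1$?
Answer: $- \frac{1}{562339} \approx -1.7783 \cdot 10^{-6}$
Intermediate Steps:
$d{\left(q,C \right)} = q$ ($d{\left(q,C \right)} = 1 q = q$)
$z = -1$ ($z = \frac{1}{-1} = -1$)
$I{\left(h \right)} = -5 + 5 h$ ($I{\left(h \right)} = 5 \left(-1 + h\right) = -5 + 5 h$)
$\frac{1}{I{\left(-36 \right)} - 562154} = \frac{1}{\left(-5 + 5 \left(-36\right)\right) - 562154} = \frac{1}{\left(-5 - 180\right) - 562154} = \frac{1}{-185 - 562154} = \frac{1}{-562339} = - \frac{1}{562339}$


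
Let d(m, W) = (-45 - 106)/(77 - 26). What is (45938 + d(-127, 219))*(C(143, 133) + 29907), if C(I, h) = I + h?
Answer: 23569773907/17 ≈ 1.3865e+9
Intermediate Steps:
d(m, W) = -151/51
(45938 + d(-127, 219))*(C(143, 133) + 29907) = (45938 - 151/51)*((143 + 133) + 29907) = 2342687*(276 + 29907)/51 = (2342687/51)*30183 = 23569773907/17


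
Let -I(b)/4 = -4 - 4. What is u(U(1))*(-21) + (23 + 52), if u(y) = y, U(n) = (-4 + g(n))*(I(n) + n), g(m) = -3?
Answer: 4926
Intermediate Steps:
I(b) = 32 (I(b) = -4*(-4 - 4) = -4*(-8) = 32)
U(n) = -224 - 7*n (U(n) = (-4 - 3)*(32 + n) = -7*(32 + n) = -224 - 7*n)
u(U(1))*(-21) + (23 + 52) = (-224 - 7*1)*(-21) + (23 + 52) = (-224 - 7)*(-21) + 75 = -231*(-21) + 75 = 4851 + 75 = 4926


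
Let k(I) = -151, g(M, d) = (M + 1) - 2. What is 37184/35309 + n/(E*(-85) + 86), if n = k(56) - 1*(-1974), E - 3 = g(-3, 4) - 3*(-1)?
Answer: -61244851/2965956 ≈ -20.649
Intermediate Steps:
g(M, d) = -1 + M (g(M, d) = (1 + M) - 2 = -1 + M)
E = 2 (E = 3 + ((-1 - 3) - 3*(-1)) = 3 + (-4 + 3) = 3 - 1 = 2)
n = 1823 (n = -151 - 1*(-1974) = -151 + 1974 = 1823)
37184/35309 + n/(E*(-85) + 86) = 37184/35309 + 1823/(2*(-85) + 86) = 37184*(1/35309) + 1823/(-170 + 86) = 37184/35309 + 1823/(-84) = 37184/35309 + 1823*(-1/84) = 37184/35309 - 1823/84 = -61244851/2965956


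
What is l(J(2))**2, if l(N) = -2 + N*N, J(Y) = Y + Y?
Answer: 196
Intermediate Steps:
J(Y) = 2*Y
l(N) = -2 + N**2
l(J(2))**2 = (-2 + (2*2)**2)**2 = (-2 + 4**2)**2 = (-2 + 16)**2 = 14**2 = 196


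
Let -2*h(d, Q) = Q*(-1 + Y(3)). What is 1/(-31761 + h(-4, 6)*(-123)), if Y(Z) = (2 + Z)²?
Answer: -1/22905 ≈ -4.3659e-5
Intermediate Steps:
h(d, Q) = -12*Q (h(d, Q) = -Q*(-1 + (2 + 3)²)/2 = -Q*(-1 + 5²)/2 = -Q*(-1 + 25)/2 = -Q*24/2 = -12*Q)
1/(-31761 + h(-4, 6)*(-123)) = 1/(-31761 - 12*6*(-123)) = 1/(-31761 - 72*(-123)) = 1/(-31761 + 8856) = 1/(-22905) = -1/22905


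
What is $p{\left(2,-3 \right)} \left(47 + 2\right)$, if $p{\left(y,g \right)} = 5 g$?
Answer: $-735$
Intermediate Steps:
$p{\left(2,-3 \right)} \left(47 + 2\right) = 5 \left(-3\right) \left(47 + 2\right) = \left(-15\right) 49 = -735$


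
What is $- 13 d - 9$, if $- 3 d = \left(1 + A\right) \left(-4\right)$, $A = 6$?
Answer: $- \frac{391}{3} \approx -130.33$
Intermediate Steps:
$d = \frac{28}{3}$ ($d = - \frac{\left(1 + 6\right) \left(-4\right)}{3} = - \frac{7 \left(-4\right)}{3} = \left(- \frac{1}{3}\right) \left(-28\right) = \frac{28}{3} \approx 9.3333$)
$- 13 d - 9 = \left(-13\right) \frac{28}{3} - 9 = - \frac{364}{3} - 9 = - \frac{391}{3}$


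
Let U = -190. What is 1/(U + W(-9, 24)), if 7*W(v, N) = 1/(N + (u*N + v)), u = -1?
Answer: -63/11971 ≈ -0.0052627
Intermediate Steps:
W(v, N) = 1/(7*v) (W(v, N) = 1/(7*(N + (-N + v))) = 1/(7*(N + (v - N))) = 1/(7*v))
1/(U + W(-9, 24)) = 1/(-190 + (1/7)/(-9)) = 1/(-190 + (1/7)*(-1/9)) = 1/(-190 - 1/63) = 1/(-11971/63) = -63/11971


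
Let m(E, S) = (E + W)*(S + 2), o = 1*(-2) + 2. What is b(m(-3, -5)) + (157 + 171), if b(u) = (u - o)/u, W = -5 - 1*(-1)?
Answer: 329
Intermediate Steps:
o = 0 (o = -2 + 2 = 0)
W = -4 (W = -5 + 1 = -4)
m(E, S) = (-4 + E)*(2 + S) (m(E, S) = (E - 4)*(S + 2) = (-4 + E)*(2 + S))
b(u) = 1 (b(u) = (u - 1*0)/u = (u + 0)/u = u/u = 1)
b(m(-3, -5)) + (157 + 171) = 1 + (157 + 171) = 1 + 328 = 329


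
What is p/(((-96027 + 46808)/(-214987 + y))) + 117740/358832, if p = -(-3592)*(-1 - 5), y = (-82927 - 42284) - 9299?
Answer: -675711443270287/4415338052 ≈ -1.5304e+5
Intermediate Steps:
y = -134510 (y = -125211 - 9299 = -134510)
p = -21552 (p = -(-3592)*(-6) = -898*24 = -21552)
p/(((-96027 + 46808)/(-214987 + y))) + 117740/358832 = -21552*(-214987 - 134510)/(-96027 + 46808) + 117740/358832 = -21552/((-49219/(-349497))) + 117740*(1/358832) = -21552/((-49219*(-1/349497))) + 29435/89708 = -21552/49219/349497 + 29435/89708 = -21552*349497/49219 + 29435/89708 = -7532359344/49219 + 29435/89708 = -675711443270287/4415338052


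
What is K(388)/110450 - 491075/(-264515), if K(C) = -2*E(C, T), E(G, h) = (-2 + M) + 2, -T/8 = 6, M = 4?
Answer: 5423711763/2921568175 ≈ 1.8564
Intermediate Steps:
T = -48 (T = -8*6 = -48)
E(G, h) = 4 (E(G, h) = (-2 + 4) + 2 = 2 + 2 = 4)
K(C) = -8 (K(C) = -2*4 = -8)
K(388)/110450 - 491075/(-264515) = -8/110450 - 491075/(-264515) = -8*1/110450 - 491075*(-1/264515) = -4/55225 + 98215/52903 = 5423711763/2921568175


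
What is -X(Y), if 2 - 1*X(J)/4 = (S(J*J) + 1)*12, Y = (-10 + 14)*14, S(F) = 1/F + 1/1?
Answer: 17251/196 ≈ 88.015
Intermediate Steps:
S(F) = 1 + 1/F (S(F) = 1/F + 1 = 1 + 1/F)
Y = 56 (Y = 4*14 = 56)
X(J) = -40 - 48*(1 + J²)/J² (X(J) = 8 - 4*((1 + J*J)/((J*J)) + 1)*12 = 8 - 4*((1 + J²)/(J²) + 1)*12 = 8 - 4*((1 + J²)/J² + 1)*12 = 8 - 4*(1 + (1 + J²)/J²)*12 = 8 - 4*(12 + 12*(1 + J²)/J²) = 8 + (-48 - 48*(1 + J²)/J²) = -40 - 48*(1 + J²)/J²)
-X(Y) = -(-88 - 48/56²) = -(-88 - 48*1/3136) = -(-88 - 3/196) = -1*(-17251/196) = 17251/196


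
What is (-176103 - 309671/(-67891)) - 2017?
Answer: -12092435249/67891 ≈ -1.7812e+5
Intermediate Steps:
(-176103 - 309671/(-67891)) - 2017 = (-176103 - 309671*(-1/67891)) - 2017 = (-176103 + 309671/67891) - 2017 = -11955499102/67891 - 2017 = -12092435249/67891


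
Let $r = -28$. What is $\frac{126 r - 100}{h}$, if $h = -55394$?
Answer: $\frac{1814}{27697} \approx 0.065494$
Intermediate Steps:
$\frac{126 r - 100}{h} = \frac{126 \left(-28\right) - 100}{-55394} = \left(-3528 - 100\right) \left(- \frac{1}{55394}\right) = \left(-3628\right) \left(- \frac{1}{55394}\right) = \frac{1814}{27697}$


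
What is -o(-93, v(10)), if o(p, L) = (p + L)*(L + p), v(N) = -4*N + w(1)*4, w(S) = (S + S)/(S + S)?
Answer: -16641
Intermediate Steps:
w(S) = 1 (w(S) = (2*S)/((2*S)) = (2*S)*(1/(2*S)) = 1)
v(N) = 4 - 4*N (v(N) = -4*N + 1*4 = -4*N + 4 = 4 - 4*N)
o(p, L) = (L + p)² (o(p, L) = (L + p)*(L + p) = (L + p)²)
-o(-93, v(10)) = -((4 - 4*10) - 93)² = -((4 - 40) - 93)² = -(-36 - 93)² = -1*(-129)² = -1*16641 = -16641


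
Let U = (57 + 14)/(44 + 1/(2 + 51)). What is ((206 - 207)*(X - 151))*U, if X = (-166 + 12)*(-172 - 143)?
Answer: -181974917/2333 ≈ -78000.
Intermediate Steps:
X = 48510 (X = -154*(-315) = 48510)
U = 3763/2333 (U = 71/(44 + 1/53) = 71/(2333/53) = 71*(53/2333) = 3763/2333 ≈ 1.6129)
((206 - 207)*(X - 151))*U = ((206 - 207)*(48510 - 151))*(3763/2333) = -1*48359*(3763/2333) = -48359*3763/2333 = -181974917/2333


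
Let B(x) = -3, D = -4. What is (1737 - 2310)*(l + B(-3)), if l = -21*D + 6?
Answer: -49851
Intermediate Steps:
l = 90 (l = -21*(-4) + 6 = 84 + 6 = 90)
(1737 - 2310)*(l + B(-3)) = (1737 - 2310)*(90 - 3) = -573*87 = -49851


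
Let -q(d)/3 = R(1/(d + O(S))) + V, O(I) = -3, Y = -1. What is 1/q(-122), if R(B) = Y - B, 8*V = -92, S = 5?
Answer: 250/9369 ≈ 0.026684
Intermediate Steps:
V = -23/2 (V = (⅛)*(-92) = -23/2 ≈ -11.500)
R(B) = -1 - B
q(d) = 75/2 + 3/(-3 + d) (q(d) = -3*((-1 - 1/(d - 3)) - 23/2) = -3*((-1 - 1/(-3 + d)) - 23/2) = -3*(-25/2 - 1/(-3 + d)) = 75/2 + 3/(-3 + d))
1/q(-122) = 1/(3*(-73 + 25*(-122))/(2*(-3 - 122))) = 1/((3/2)*(-73 - 3050)/(-125)) = 1/((3/2)*(-1/125)*(-3123)) = 1/(9369/250) = 250/9369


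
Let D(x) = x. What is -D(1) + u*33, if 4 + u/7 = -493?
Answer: -114808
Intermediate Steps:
u = -3479 (u = -28 + 7*(-493) = -28 - 3451 = -3479)
-D(1) + u*33 = -1*1 - 3479*33 = -1 - 114807 = -114808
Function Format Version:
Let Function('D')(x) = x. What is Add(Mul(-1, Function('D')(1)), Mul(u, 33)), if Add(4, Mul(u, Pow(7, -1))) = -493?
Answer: -114808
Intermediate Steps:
u = -3479 (u = Add(-28, Mul(7, -493)) = Add(-28, -3451) = -3479)
Add(Mul(-1, Function('D')(1)), Mul(u, 33)) = Add(Mul(-1, 1), Mul(-3479, 33)) = Add(-1, -114807) = -114808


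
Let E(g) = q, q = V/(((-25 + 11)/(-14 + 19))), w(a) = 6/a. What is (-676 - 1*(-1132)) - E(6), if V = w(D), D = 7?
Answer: 22359/49 ≈ 456.31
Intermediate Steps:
V = 6/7 ≈ 0.85714
q = -15/49 (q = 6/(7*(((-25 + 11)/(-14 + 19)))) = 6/(7*((-14/5))) = 6/(7*((-14*⅕))) = 6/(7*(-14/5)) = (6/7)*(-5/14) = -15/49 ≈ -0.30612)
E(g) = -15/49
(-676 - 1*(-1132)) - E(6) = (-676 - 1*(-1132)) - 1*(-15/49) = (-676 + 1132) + 15/49 = 456 + 15/49 = 22359/49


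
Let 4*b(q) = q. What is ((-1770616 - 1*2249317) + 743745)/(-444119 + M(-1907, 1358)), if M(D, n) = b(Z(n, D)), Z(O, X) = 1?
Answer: 13104752/1776475 ≈ 7.3768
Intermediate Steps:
b(q) = q/4
M(D, n) = 1/4 (M(D, n) = (1/4)*1 = 1/4)
((-1770616 - 1*2249317) + 743745)/(-444119 + M(-1907, 1358)) = ((-1770616 - 1*2249317) + 743745)/(-444119 + 1/4) = ((-1770616 - 2249317) + 743745)/(-1776475/4) = (-4019933 + 743745)*(-4/1776475) = -3276188*(-4/1776475) = 13104752/1776475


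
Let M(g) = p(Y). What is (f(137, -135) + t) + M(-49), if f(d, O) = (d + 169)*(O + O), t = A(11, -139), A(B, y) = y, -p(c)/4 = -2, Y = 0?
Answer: -82751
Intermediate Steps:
p(c) = 8 (p(c) = -4*(-2) = 8)
M(g) = 8
t = -139
f(d, O) = 2*O*(169 + d) (f(d, O) = (169 + d)*(2*O) = 2*O*(169 + d))
(f(137, -135) + t) + M(-49) = (2*(-135)*(169 + 137) - 139) + 8 = (2*(-135)*306 - 139) + 8 = (-82620 - 139) + 8 = -82759 + 8 = -82751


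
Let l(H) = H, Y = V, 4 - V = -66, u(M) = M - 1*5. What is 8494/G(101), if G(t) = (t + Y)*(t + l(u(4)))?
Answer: 4247/8550 ≈ 0.49673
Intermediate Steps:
u(M) = -5 + M (u(M) = M - 5 = -5 + M)
V = 70 (V = 4 - 1*(-66) = 4 + 66 = 70)
Y = 70
G(t) = (-1 + t)*(70 + t) (G(t) = (t + 70)*(t + (-5 + 4)) = (70 + t)*(t - 1) = (70 + t)*(-1 + t) = (-1 + t)*(70 + t))
8494/G(101) = 8494/(-70 + 101² + 69*101) = 8494/(-70 + 10201 + 6969) = 8494/17100 = 8494*(1/17100) = 4247/8550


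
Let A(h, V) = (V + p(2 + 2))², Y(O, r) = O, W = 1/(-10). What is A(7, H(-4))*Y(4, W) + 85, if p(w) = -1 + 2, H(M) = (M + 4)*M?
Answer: 89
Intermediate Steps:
H(M) = M*(4 + M) (H(M) = (4 + M)*M = M*(4 + M))
W = -⅒ ≈ -0.10000
p(w) = 1
A(h, V) = (1 + V)² (A(h, V) = (V + 1)² = (1 + V)²)
A(7, H(-4))*Y(4, W) + 85 = (1 - 4*(4 - 4))²*4 + 85 = (1 - 4*0)²*4 + 85 = (1 + 0)²*4 + 85 = 1²*4 + 85 = 1*4 + 85 = 4 + 85 = 89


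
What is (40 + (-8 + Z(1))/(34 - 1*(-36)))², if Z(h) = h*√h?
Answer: 159201/100 ≈ 1592.0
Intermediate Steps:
Z(h) = h^(3/2)
(40 + (-8 + Z(1))/(34 - 1*(-36)))² = (40 + (-8 + 1^(3/2))/(34 - 1*(-36)))² = (40 + (-8 + 1)/(34 + 36))² = (40 - 7/70)² = (40 - 7*1/70)² = (40 - ⅒)² = (399/10)² = 159201/100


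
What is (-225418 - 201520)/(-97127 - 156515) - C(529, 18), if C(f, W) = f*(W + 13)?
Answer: -2079524110/126821 ≈ -16397.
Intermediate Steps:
C(f, W) = f*(13 + W)
(-225418 - 201520)/(-97127 - 156515) - C(529, 18) = (-225418 - 201520)/(-97127 - 156515) - 529*(13 + 18) = -426938/(-253642) - 529*31 = -426938*(-1/253642) - 1*16399 = 213469/126821 - 16399 = -2079524110/126821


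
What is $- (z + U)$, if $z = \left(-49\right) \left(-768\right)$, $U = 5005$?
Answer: $-42637$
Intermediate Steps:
$z = 37632$
$- (z + U) = - (37632 + 5005) = \left(-1\right) 42637 = -42637$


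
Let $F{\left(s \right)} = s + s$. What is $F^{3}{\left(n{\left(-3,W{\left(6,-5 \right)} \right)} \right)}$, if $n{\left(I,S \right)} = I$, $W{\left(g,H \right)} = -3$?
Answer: $-216$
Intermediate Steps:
$F{\left(s \right)} = 2 s$
$F^{3}{\left(n{\left(-3,W{\left(6,-5 \right)} \right)} \right)} = \left(2 \left(-3\right)\right)^{3} = \left(-6\right)^{3} = -216$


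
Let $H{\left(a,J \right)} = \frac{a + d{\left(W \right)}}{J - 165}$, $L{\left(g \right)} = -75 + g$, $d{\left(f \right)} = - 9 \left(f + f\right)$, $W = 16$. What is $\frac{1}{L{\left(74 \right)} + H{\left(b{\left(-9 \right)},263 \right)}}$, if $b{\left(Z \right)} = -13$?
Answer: $- \frac{14}{57} \approx -0.24561$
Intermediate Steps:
$d{\left(f \right)} = - 18 f$ ($d{\left(f \right)} = - 9 \cdot 2 f = - 18 f$)
$H{\left(a,J \right)} = \frac{-288 + a}{-165 + J}$ ($H{\left(a,J \right)} = \frac{a - 288}{J - 165} = \frac{a - 288}{-165 + J} = \frac{-288 + a}{-165 + J}$)
$\frac{1}{L{\left(74 \right)} + H{\left(b{\left(-9 \right)},263 \right)}} = \frac{1}{\left(-75 + 74\right) + \frac{-288 - 13}{-165 + 263}} = \frac{1}{-1 + \frac{1}{98} \left(-301\right)} = \frac{1}{-1 - \frac{43}{14}} = \frac{1}{- \frac{57}{14}} = - \frac{14}{57}$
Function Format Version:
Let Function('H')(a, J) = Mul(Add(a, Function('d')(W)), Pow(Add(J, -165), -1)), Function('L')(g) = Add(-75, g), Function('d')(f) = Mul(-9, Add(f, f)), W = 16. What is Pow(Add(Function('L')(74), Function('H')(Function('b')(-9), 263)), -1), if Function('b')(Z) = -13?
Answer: Rational(-14, 57) ≈ -0.24561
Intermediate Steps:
Function('d')(f) = Mul(-18, f) (Function('d')(f) = Mul(-9, Mul(2, f)) = Mul(-18, f))
Function('H')(a, J) = Mul(Pow(Add(-165, J), -1), Add(-288, a)) (Function('H')(a, J) = Mul(Add(a, Mul(-18, 16)), Pow(Add(J, -165), -1)) = Mul(Add(a, -288), Pow(Add(-165, J), -1)) = Mul(Add(-288, a), Pow(Add(-165, J), -1)) = Mul(Pow(Add(-165, J), -1), Add(-288, a)))
Pow(Add(Function('L')(74), Function('H')(Function('b')(-9), 263)), -1) = Pow(Add(Add(-75, 74), Mul(Pow(Add(-165, 263), -1), Add(-288, -13))), -1) = Pow(Add(-1, Mul(Pow(98, -1), -301)), -1) = Pow(Add(-1, Mul(Rational(1, 98), -301)), -1) = Pow(Add(-1, Rational(-43, 14)), -1) = Pow(Rational(-57, 14), -1) = Rational(-14, 57)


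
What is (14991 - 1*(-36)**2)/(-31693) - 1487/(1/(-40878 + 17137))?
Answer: 1118853750136/31693 ≈ 3.5303e+7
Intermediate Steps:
(14991 - 1*(-36)**2)/(-31693) - 1487/(1/(-40878 + 17137)) = (14991 - 1*1296)*(-1/31693) - 1487/(1/(-23741)) = (14991 - 1296)*(-1/31693) - 1487/(-1/23741) = 13695*(-1/31693) - 1487*(-23741) = -13695/31693 + 35302867 = 1118853750136/31693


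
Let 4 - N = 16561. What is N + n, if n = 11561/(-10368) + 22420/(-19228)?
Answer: -43436716421/2623104 ≈ -16559.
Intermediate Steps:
N = -16557 (N = 4 - 1*16561 = 4 - 16561 = -16557)
n = -5983493/2623104 (n = 11561*(-1/10368) + 22420*(-1/19228) = -11561/10368 - 295/253 = -5983493/2623104 ≈ -2.2811)
N + n = -16557 - 5983493/2623104 = -43436716421/2623104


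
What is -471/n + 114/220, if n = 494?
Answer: -5913/13585 ≈ -0.43526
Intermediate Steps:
-471/n + 114/220 = -471/494 + 114/220 = -471*1/494 + 114*(1/220) = -471/494 + 57/110 = -5913/13585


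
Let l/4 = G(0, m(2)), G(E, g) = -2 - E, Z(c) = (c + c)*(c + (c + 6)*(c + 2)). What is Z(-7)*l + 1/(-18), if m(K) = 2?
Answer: -4033/18 ≈ -224.06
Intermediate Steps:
Z(c) = 2*c*(c + (2 + c)*(6 + c)) (Z(c) = (2*c)*(c + (6 + c)*(2 + c)) = (2*c)*(c + (2 + c)*(6 + c)) = 2*c*(c + (2 + c)*(6 + c)))
l = -8 (l = 4*(-2 - 1*0) = 4*(-2 + 0) = 4*(-2) = -8)
Z(-7)*l + 1/(-18) = (2*(-7)*(12 + (-7)² + 9*(-7)))*(-8) + 1/(-18) = (2*(-7)*(12 + 49 - 63))*(-8) - 1/18 = (2*(-7)*(-2))*(-8) - 1/18 = 28*(-8) - 1/18 = -224 - 1/18 = -4033/18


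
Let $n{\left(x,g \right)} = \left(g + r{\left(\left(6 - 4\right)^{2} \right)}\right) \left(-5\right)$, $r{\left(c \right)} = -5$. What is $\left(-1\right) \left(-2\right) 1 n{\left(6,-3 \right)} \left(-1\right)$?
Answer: $-80$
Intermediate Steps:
$n{\left(x,g \right)} = 25 - 5 g$ ($n{\left(x,g \right)} = \left(g - 5\right) \left(-5\right) = \left(-5 + g\right) \left(-5\right) = 25 - 5 g$)
$\left(-1\right) \left(-2\right) 1 n{\left(6,-3 \right)} \left(-1\right) = \left(-1\right) \left(-2\right) 1 \left(25 - -15\right) \left(-1\right) = 2 \cdot 1 \left(25 + 15\right) \left(-1\right) = 2 \cdot 40 \left(-1\right) = 80 \left(-1\right) = -80$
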